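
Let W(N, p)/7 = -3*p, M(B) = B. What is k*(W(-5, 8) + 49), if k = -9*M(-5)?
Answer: -5355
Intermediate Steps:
W(N, p) = -21*p (W(N, p) = 7*(-3*p) = -21*p)
k = 45 (k = -9*(-5) = 45)
k*(W(-5, 8) + 49) = 45*(-21*8 + 49) = 45*(-168 + 49) = 45*(-119) = -5355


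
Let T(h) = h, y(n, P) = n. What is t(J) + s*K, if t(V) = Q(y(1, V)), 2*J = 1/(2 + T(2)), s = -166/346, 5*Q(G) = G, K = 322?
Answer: -133457/865 ≈ -154.29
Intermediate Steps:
Q(G) = G/5
s = -83/173 (s = -166*1/346 = -83/173 ≈ -0.47977)
J = 1/8 (J = 1/(2*(2 + 2)) = (1/2)/4 = (1/2)*(1/4) = 1/8 ≈ 0.12500)
t(V) = 1/5 (t(V) = (1/5)*1 = 1/5)
t(J) + s*K = 1/5 - 83/173*322 = 1/5 - 26726/173 = -133457/865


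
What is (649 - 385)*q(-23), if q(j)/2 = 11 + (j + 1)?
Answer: -5808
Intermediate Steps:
q(j) = 24 + 2*j (q(j) = 2*(11 + (j + 1)) = 2*(11 + (1 + j)) = 2*(12 + j) = 24 + 2*j)
(649 - 385)*q(-23) = (649 - 385)*(24 + 2*(-23)) = 264*(24 - 46) = 264*(-22) = -5808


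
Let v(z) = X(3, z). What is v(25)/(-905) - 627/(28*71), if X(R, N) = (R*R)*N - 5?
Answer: -200959/359828 ≈ -0.55849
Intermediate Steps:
X(R, N) = -5 + N*R² (X(R, N) = R²*N - 5 = N*R² - 5 = -5 + N*R²)
v(z) = -5 + 9*z (v(z) = -5 + z*3² = -5 + z*9 = -5 + 9*z)
v(25)/(-905) - 627/(28*71) = (-5 + 9*25)/(-905) - 627/(28*71) = (-5 + 225)*(-1/905) - 627/1988 = 220*(-1/905) - 627*1/1988 = -44/181 - 627/1988 = -200959/359828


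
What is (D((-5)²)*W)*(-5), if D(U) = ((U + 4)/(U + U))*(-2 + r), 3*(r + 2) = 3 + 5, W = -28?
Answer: -1624/15 ≈ -108.27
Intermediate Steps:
r = ⅔ (r = -2 + (3 + 5)/3 = -2 + (⅓)*8 = -2 + 8/3 = ⅔ ≈ 0.66667)
D(U) = -2*(4 + U)/(3*U) (D(U) = ((U + 4)/(U + U))*(-2 + ⅔) = ((4 + U)/((2*U)))*(-4/3) = ((4 + U)*(1/(2*U)))*(-4/3) = ((4 + U)/(2*U))*(-4/3) = -2*(4 + U)/(3*U))
(D((-5)²)*W)*(-5) = ((2*(-4 - 1*(-5)²)/(3*((-5)²)))*(-28))*(-5) = (((⅔)*(-4 - 1*25)/25)*(-28))*(-5) = (((⅔)*(1/25)*(-4 - 25))*(-28))*(-5) = (((⅔)*(1/25)*(-29))*(-28))*(-5) = -58/75*(-28)*(-5) = (1624/75)*(-5) = -1624/15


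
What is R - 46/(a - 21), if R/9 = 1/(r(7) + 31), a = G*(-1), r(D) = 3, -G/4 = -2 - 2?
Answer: 1897/1258 ≈ 1.5079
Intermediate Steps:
G = 16 (G = -4*(-2 - 2) = -4*(-4) = 16)
a = -16 (a = 16*(-1) = -16)
R = 9/34 (R = 9/(3 + 31) = 9/34 ≈ 0.26471)
R - 46/(a - 21) = 9/34 - 46/(-16 - 21) = 9/34 - 46/(-37) = 9/34 - 1/37*(-46) = 9/34 + 46/37 = 1897/1258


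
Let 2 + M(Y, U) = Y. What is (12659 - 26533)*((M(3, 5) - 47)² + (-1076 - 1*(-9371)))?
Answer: -144442214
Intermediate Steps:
M(Y, U) = -2 + Y
(12659 - 26533)*((M(3, 5) - 47)² + (-1076 - 1*(-9371))) = (12659 - 26533)*(((-2 + 3) - 47)² + (-1076 - 1*(-9371))) = -13874*((1 - 47)² + (-1076 + 9371)) = -13874*((-46)² + 8295) = -13874*(2116 + 8295) = -13874*10411 = -144442214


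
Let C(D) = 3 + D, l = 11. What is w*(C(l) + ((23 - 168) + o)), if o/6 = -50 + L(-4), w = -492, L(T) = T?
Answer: 223860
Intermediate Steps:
o = -324 (o = 6*(-50 - 4) = 6*(-54) = -324)
w*(C(l) + ((23 - 168) + o)) = -492*((3 + 11) + ((23 - 168) - 324)) = -492*(14 + (-145 - 324)) = -492*(14 - 469) = -492*(-455) = 223860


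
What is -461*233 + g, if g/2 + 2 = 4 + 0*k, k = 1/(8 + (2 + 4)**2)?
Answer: -107409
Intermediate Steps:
k = 1/44 (k = 1/(8 + 6**2) = 1/(8 + 36) = 1/44 ≈ 0.022727)
g = 4 (g = -4 + 2*(4 + 0*(1/44)) = -4 + 2*(4 + 0) = -4 + 2*4 = -4 + 8 = 4)
-461*233 + g = -461*233 + 4 = -107413 + 4 = -107409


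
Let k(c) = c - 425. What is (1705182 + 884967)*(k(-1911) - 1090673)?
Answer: -2831056168341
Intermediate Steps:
k(c) = -425 + c
(1705182 + 884967)*(k(-1911) - 1090673) = (1705182 + 884967)*((-425 - 1911) - 1090673) = 2590149*(-2336 - 1090673) = 2590149*(-1093009) = -2831056168341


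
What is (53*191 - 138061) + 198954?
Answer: 71016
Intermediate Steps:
(53*191 - 138061) + 198954 = (10123 - 138061) + 198954 = -127938 + 198954 = 71016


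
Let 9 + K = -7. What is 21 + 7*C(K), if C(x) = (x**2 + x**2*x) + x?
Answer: -26971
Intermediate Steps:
K = -16 (K = -9 - 7 = -16)
C(x) = x + x**2 + x**3 (C(x) = (x**2 + x**3) + x = x + x**2 + x**3)
21 + 7*C(K) = 21 + 7*(-16*(1 - 16 + (-16)**2)) = 21 + 7*(-16*(1 - 16 + 256)) = 21 + 7*(-16*241) = 21 + 7*(-3856) = 21 - 26992 = -26971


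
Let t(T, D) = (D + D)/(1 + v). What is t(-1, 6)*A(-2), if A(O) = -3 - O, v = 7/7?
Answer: -6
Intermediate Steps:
v = 1 (v = 7*(⅐) = 1)
t(T, D) = D (t(T, D) = (D + D)/(1 + 1) = (2*D)/2 = (2*D)*(½) = D)
t(-1, 6)*A(-2) = 6*(-3 - 1*(-2)) = 6*(-3 + 2) = 6*(-1) = -6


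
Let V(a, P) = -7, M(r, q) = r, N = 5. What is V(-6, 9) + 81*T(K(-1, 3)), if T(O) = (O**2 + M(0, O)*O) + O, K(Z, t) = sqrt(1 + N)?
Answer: 479 + 81*sqrt(6) ≈ 677.41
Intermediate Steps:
K(Z, t) = sqrt(6) (K(Z, t) = sqrt(1 + 5) = sqrt(6))
T(O) = O + O**2 (T(O) = (O**2 + 0*O) + O = (O**2 + 0) + O = O**2 + O = O + O**2)
V(-6, 9) + 81*T(K(-1, 3)) = -7 + 81*(sqrt(6)*(1 + sqrt(6))) = -7 + 81*sqrt(6)*(1 + sqrt(6))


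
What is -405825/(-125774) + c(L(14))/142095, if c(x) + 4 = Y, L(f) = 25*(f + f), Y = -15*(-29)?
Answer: 57719911969/17871856530 ≈ 3.2297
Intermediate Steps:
Y = 435
L(f) = 50*f (L(f) = 25*(2*f) = 50*f)
c(x) = 431 (c(x) = -4 + 435 = 431)
-405825/(-125774) + c(L(14))/142095 = -405825/(-125774) + 431/142095 = -405825*(-1/125774) + 431*(1/142095) = 405825/125774 + 431/142095 = 57719911969/17871856530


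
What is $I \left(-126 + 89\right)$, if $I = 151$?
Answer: $-5587$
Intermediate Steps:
$I \left(-126 + 89\right) = 151 \left(-126 + 89\right) = 151 \left(-37\right) = -5587$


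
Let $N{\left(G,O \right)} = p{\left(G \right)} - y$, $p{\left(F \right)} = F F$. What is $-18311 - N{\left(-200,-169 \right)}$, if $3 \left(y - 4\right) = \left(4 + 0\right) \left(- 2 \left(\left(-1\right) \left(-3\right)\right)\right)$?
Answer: $-58315$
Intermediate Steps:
$p{\left(F \right)} = F^{2}$
$y = -4$ ($y = 4 + \frac{\left(4 + 0\right) \left(- 2 \left(\left(-1\right) \left(-3\right)\right)\right)}{3} = 4 + \frac{4 \left(\left(-2\right) 3\right)}{3} = 4 + \frac{4 \left(-6\right)}{3} = 4 + \frac{1}{3} \left(-24\right) = 4 - 8 = -4$)
$N{\left(G,O \right)} = 4 + G^{2}$ ($N{\left(G,O \right)} = G^{2} - -4 = G^{2} + 4 = 4 + G^{2}$)
$-18311 - N{\left(-200,-169 \right)} = -18311 - \left(4 + \left(-200\right)^{2}\right) = -18311 - \left(4 + 40000\right) = -18311 - 40004 = -58315$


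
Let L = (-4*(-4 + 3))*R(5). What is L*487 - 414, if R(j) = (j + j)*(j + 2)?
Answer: 135946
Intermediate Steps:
R(j) = 2*j*(2 + j) (R(j) = (2*j)*(2 + j) = 2*j*(2 + j))
L = 280 (L = (-4*(-4 + 3))*(2*5*(2 + 5)) = (-4*(-1))*(2*5*7) = 4*70 = 280)
L*487 - 414 = 280*487 - 414 = 136360 - 414 = 135946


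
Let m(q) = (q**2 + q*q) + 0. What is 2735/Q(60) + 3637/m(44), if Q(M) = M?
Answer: 540407/11616 ≈ 46.523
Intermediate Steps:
m(q) = 2*q**2 (m(q) = (q**2 + q**2) + 0 = 2*q**2 + 0 = 2*q**2)
2735/Q(60) + 3637/m(44) = 2735/60 + 3637/((2*44**2)) = 2735*(1/60) + 3637/((2*1936)) = 547/12 + 3637/3872 = 540407/11616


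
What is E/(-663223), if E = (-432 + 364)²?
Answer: -4624/663223 ≈ -0.0069720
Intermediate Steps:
E = 4624 (E = (-68)² = 4624)
E/(-663223) = 4624/(-663223) = 4624*(-1/663223) = -4624/663223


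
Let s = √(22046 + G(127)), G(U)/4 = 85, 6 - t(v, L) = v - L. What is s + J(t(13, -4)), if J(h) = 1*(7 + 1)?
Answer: 8 + √22386 ≈ 157.62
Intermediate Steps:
t(v, L) = 6 + L - v (t(v, L) = 6 - (v - L) = 6 + (L - v) = 6 + L - v)
G(U) = 340 (G(U) = 4*85 = 340)
J(h) = 8 (J(h) = 1*8 = 8)
s = √22386 (s = √(22046 + 340) = √22386 ≈ 149.62)
s + J(t(13, -4)) = √22386 + 8 = 8 + √22386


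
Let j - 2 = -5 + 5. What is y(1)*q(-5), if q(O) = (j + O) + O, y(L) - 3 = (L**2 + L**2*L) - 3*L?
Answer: -16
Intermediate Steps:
j = 2 (j = 2 + (-5 + 5) = 2 + 0 = 2)
y(L) = 3 + L**2 + L**3 - 3*L (y(L) = 3 + ((L**2 + L**2*L) - 3*L) = 3 + ((L**2 + L**3) - 3*L) = 3 + (L**2 + L**3 - 3*L) = 3 + L**2 + L**3 - 3*L)
q(O) = 2 + 2*O (q(O) = (2 + O) + O = 2 + 2*O)
y(1)*q(-5) = (3 + 1**2 + 1**3 - 3*1)*(2 + 2*(-5)) = (3 + 1 + 1 - 3)*(2 - 10) = 2*(-8) = -16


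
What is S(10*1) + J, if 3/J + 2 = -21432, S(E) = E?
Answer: 214337/21434 ≈ 9.9999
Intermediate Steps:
J = -3/21434 (J = 3/(-2 - 21432) = 3/(-21434) = 3*(-1/21434) = -3/21434 ≈ -0.00013996)
S(10*1) + J = 10*1 - 3/21434 = 10 - 3/21434 = 214337/21434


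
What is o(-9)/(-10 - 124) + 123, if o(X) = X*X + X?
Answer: 8205/67 ≈ 122.46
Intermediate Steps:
o(X) = X + X**2 (o(X) = X**2 + X = X + X**2)
o(-9)/(-10 - 124) + 123 = (-9*(1 - 9))/(-10 - 124) + 123 = -9*(-8)/(-134) + 123 = 72*(-1/134) + 123 = -36/67 + 123 = 8205/67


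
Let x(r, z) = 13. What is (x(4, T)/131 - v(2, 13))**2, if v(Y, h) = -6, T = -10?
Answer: 638401/17161 ≈ 37.201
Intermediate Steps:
(x(4, T)/131 - v(2, 13))**2 = (13/131 - 1*(-6))**2 = (13*(1/131) + 6)**2 = (13/131 + 6)**2 = (799/131)**2 = 638401/17161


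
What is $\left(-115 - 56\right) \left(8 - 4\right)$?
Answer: $-684$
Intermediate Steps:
$\left(-115 - 56\right) \left(8 - 4\right) = \left(-171\right) 4 = -684$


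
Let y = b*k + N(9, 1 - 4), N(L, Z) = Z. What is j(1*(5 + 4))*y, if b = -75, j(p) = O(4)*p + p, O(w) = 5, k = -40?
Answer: 161838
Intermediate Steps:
j(p) = 6*p (j(p) = 5*p + p = 6*p)
y = 2997 (y = -75*(-40) + (1 - 4) = 3000 - 3 = 2997)
j(1*(5 + 4))*y = (6*(1*(5 + 4)))*2997 = (6*(1*9))*2997 = (6*9)*2997 = 54*2997 = 161838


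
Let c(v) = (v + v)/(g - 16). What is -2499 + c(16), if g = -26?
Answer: -52495/21 ≈ -2499.8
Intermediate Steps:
c(v) = -v/21 (c(v) = (v + v)/(-26 - 16) = (2*v)/(-42) = (2*v)*(-1/42) = -v/21)
-2499 + c(16) = -2499 - 1/21*16 = -2499 - 16/21 = -52495/21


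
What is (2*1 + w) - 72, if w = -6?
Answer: -76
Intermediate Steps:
(2*1 + w) - 72 = (2*1 - 6) - 72 = (2 - 6) - 72 = -4 - 72 = -76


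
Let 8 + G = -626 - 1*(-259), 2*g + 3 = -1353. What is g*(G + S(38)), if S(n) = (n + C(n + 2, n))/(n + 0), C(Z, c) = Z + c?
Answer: 4791426/19 ≈ 2.5218e+5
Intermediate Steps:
g = -678 (g = -3/2 + (½)*(-1353) = -3/2 - 1353/2 = -678)
G = -375 (G = -8 + (-626 - 1*(-259)) = -8 + (-626 + 259) = -8 - 367 = -375)
S(n) = (2 + 3*n)/n (S(n) = (n + ((n + 2) + n))/(n + 0) = (n + ((2 + n) + n))/n = (n + (2 + 2*n))/n = (2 + 3*n)/n)
g*(G + S(38)) = -678*(-375 + (3 + 2/38)) = -678*(-375 + (3 + 2*(1/38))) = -678*(-375 + (3 + 1/19)) = -678*(-375 + 58/19) = -678*(-7067/19) = 4791426/19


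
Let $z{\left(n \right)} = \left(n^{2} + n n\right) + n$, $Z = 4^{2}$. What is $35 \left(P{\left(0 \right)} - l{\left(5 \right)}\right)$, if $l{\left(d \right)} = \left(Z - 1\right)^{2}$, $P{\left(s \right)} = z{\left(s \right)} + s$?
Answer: $-7875$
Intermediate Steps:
$Z = 16$
$z{\left(n \right)} = n + 2 n^{2}$ ($z{\left(n \right)} = \left(n^{2} + n^{2}\right) + n = 2 n^{2} + n = n + 2 n^{2}$)
$P{\left(s \right)} = s + s \left(1 + 2 s\right)$ ($P{\left(s \right)} = s \left(1 + 2 s\right) + s = s + s \left(1 + 2 s\right)$)
$l{\left(d \right)} = 225$ ($l{\left(d \right)} = \left(16 - 1\right)^{2} = 15^{2} = 225$)
$35 \left(P{\left(0 \right)} - l{\left(5 \right)}\right) = 35 \left(2 \cdot 0 \left(1 + 0\right) - 225\right) = 35 \left(2 \cdot 0 \cdot 1 - 225\right) = 35 \left(0 - 225\right) = 35 \left(-225\right) = -7875$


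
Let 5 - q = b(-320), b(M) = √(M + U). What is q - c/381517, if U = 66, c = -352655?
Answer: 2260240/381517 - I*√254 ≈ 5.9243 - 15.937*I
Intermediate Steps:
b(M) = √(66 + M) (b(M) = √(M + 66) = √(66 + M))
q = 5 - I*√254 (q = 5 - √(66 - 320) = 5 - √(-254) = 5 - I*√254 ≈ 5.0 - 15.937*I)
q - c/381517 = (5 - I*√254) - (-352655)/381517 = (5 - I*√254) - 1*(-352655/381517) = (5 - I*√254) + 352655/381517 = 2260240/381517 - I*√254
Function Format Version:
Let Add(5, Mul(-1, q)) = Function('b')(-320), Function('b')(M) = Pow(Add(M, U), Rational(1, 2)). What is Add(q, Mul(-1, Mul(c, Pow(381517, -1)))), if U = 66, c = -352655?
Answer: Add(Rational(2260240, 381517), Mul(-1, I, Pow(254, Rational(1, 2)))) ≈ Add(5.9243, Mul(-15.937, I))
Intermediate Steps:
Function('b')(M) = Pow(Add(66, M), Rational(1, 2)) (Function('b')(M) = Pow(Add(M, 66), Rational(1, 2)) = Pow(Add(66, M), Rational(1, 2)))
q = Add(5, Mul(-1, I, Pow(254, Rational(1, 2)))) (q = Add(5, Mul(-1, Pow(Add(66, -320), Rational(1, 2)))) = Add(5, Mul(-1, Pow(-254, Rational(1, 2)))) = Add(5, Mul(-1, Mul(I, Pow(254, Rational(1, 2))))) = Add(5, Mul(-1, I, Pow(254, Rational(1, 2)))) ≈ Add(5.0000, Mul(-15.937, I)))
Add(q, Mul(-1, Mul(c, Pow(381517, -1)))) = Add(Add(5, Mul(-1, I, Pow(254, Rational(1, 2)))), Mul(-1, Mul(-352655, Pow(381517, -1)))) = Add(Add(5, Mul(-1, I, Pow(254, Rational(1, 2)))), Mul(-1, Mul(-352655, Rational(1, 381517)))) = Add(Add(5, Mul(-1, I, Pow(254, Rational(1, 2)))), Mul(-1, Rational(-352655, 381517))) = Add(Add(5, Mul(-1, I, Pow(254, Rational(1, 2)))), Rational(352655, 381517)) = Add(Rational(2260240, 381517), Mul(-1, I, Pow(254, Rational(1, 2))))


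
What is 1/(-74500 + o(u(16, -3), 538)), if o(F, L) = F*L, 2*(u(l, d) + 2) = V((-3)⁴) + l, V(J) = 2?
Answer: -1/70734 ≈ -1.4137e-5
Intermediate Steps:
u(l, d) = -1 + l/2 (u(l, d) = -2 + (2 + l)/2 = -2 + (1 + l/2) = -1 + l/2)
1/(-74500 + o(u(16, -3), 538)) = 1/(-74500 + (-1 + (½)*16)*538) = 1/(-74500 + (-1 + 8)*538) = 1/(-74500 + 7*538) = 1/(-74500 + 3766) = 1/(-70734) = -1/70734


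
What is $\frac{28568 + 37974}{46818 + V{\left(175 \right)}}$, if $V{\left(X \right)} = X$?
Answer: $\frac{66542}{46993} \approx 1.416$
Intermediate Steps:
$\frac{28568 + 37974}{46818 + V{\left(175 \right)}} = \frac{28568 + 37974}{46818 + 175} = \frac{66542}{46993}$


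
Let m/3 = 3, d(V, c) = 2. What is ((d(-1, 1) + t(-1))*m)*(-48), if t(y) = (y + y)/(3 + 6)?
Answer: -768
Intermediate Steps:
t(y) = 2*y/9 (t(y) = (2*y)/9 = (2*y)*(⅑) = 2*y/9)
m = 9 (m = 3*3 = 9)
((d(-1, 1) + t(-1))*m)*(-48) = ((2 + (2/9)*(-1))*9)*(-48) = ((2 - 2/9)*9)*(-48) = ((16/9)*9)*(-48) = 16*(-48) = -768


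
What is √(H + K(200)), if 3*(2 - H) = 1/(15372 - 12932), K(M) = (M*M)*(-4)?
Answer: I*√2143269210630/3660 ≈ 400.0*I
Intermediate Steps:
K(M) = -4*M² (K(M) = M²*(-4) = -4*M²)
H = 14639/7320 (H = 2 - 1/(3*(15372 - 12932)) = 2 - ⅓/2440 = 2 - ⅓*1/2440 = 2 - 1/7320 = 14639/7320 ≈ 1.9999)
√(H + K(200)) = √(14639/7320 - 4*200²) = √(14639/7320 - 4*40000) = √(14639/7320 - 160000) = √(-1171185361/7320) = I*√2143269210630/3660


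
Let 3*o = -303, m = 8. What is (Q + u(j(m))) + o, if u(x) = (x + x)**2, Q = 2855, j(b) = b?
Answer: 3010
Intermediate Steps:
u(x) = 4*x**2 (u(x) = (2*x)**2 = 4*x**2)
o = -101 (o = (1/3)*(-303) = -101)
(Q + u(j(m))) + o = (2855 + 4*8**2) - 101 = (2855 + 4*64) - 101 = (2855 + 256) - 101 = 3111 - 101 = 3010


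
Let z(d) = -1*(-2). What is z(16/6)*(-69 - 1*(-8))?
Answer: -122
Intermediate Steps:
z(d) = 2
z(16/6)*(-69 - 1*(-8)) = 2*(-69 - 1*(-8)) = 2*(-69 + 8) = 2*(-61) = -122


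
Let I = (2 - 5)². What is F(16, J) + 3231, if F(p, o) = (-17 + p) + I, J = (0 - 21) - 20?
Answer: 3239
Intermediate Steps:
J = -41 (J = -21 - 20 = -41)
I = 9 (I = (-3)² = 9)
F(p, o) = -8 + p (F(p, o) = (-17 + p) + 9 = -8 + p)
F(16, J) + 3231 = (-8 + 16) + 3231 = 8 + 3231 = 3239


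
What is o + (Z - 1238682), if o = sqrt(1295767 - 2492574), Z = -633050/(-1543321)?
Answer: -1911683309872/1543321 + I*sqrt(1196807) ≈ -1.2387e+6 + 1094.0*I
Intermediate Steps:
Z = 633050/1543321 (Z = -633050*(-1/1543321) = 633050/1543321 ≈ 0.41019)
o = I*sqrt(1196807) (o = sqrt(-1196807) = I*sqrt(1196807) ≈ 1094.0*I)
o + (Z - 1238682) = I*sqrt(1196807) + (633050/1543321 - 1238682) = I*sqrt(1196807) - 1911683309872/1543321 = -1911683309872/1543321 + I*sqrt(1196807)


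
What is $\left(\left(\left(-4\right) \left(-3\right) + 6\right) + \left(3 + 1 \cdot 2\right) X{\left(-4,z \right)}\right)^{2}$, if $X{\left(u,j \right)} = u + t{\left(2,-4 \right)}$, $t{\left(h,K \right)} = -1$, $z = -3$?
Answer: $49$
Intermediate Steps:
$X{\left(u,j \right)} = -1 + u$ ($X{\left(u,j \right)} = u - 1 = -1 + u$)
$\left(\left(\left(-4\right) \left(-3\right) + 6\right) + \left(3 + 1 \cdot 2\right) X{\left(-4,z \right)}\right)^{2} = \left(\left(\left(-4\right) \left(-3\right) + 6\right) + \left(3 + 1 \cdot 2\right) \left(-1 - 4\right)\right)^{2} = \left(\left(12 + 6\right) + \left(3 + 2\right) \left(-5\right)\right)^{2} = \left(18 + 5 \left(-5\right)\right)^{2} = \left(18 - 25\right)^{2} = \left(-7\right)^{2} = 49$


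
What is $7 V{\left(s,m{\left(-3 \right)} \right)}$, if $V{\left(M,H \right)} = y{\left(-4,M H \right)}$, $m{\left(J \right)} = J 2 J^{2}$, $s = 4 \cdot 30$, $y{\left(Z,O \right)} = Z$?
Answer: $-28$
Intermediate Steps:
$s = 120$
$m{\left(J \right)} = 2 J^{3}$ ($m{\left(J \right)} = 2 J J^{2} = 2 J^{3}$)
$V{\left(M,H \right)} = -4$
$7 V{\left(s,m{\left(-3 \right)} \right)} = 7 \left(-4\right) = -28$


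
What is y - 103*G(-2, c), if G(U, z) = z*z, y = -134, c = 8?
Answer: -6726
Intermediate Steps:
G(U, z) = z**2
y - 103*G(-2, c) = -134 - 103*8**2 = -134 - 103*64 = -134 - 6592 = -6726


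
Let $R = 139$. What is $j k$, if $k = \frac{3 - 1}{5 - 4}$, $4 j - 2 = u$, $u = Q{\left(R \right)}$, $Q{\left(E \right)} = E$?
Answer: $\frac{141}{2} \approx 70.5$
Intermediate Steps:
$u = 139$
$j = \frac{141}{4}$ ($j = \frac{1}{2} + \frac{1}{4} \cdot 139 = \frac{1}{2} + \frac{139}{4} = \frac{141}{4} \approx 35.25$)
$k = 2$ ($k = \frac{2}{1} = 2 \cdot 1 = 2$)
$j k = \frac{141}{4} \cdot 2 = \frac{141}{2}$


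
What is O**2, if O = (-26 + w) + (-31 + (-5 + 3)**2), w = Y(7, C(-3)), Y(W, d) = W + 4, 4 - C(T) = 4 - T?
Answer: 1764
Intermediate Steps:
C(T) = T (C(T) = 4 - (4 - T) = 4 + (-4 + T) = T)
Y(W, d) = 4 + W
w = 11 (w = 4 + 7 = 11)
O = -42 (O = (-26 + 11) + (-31 + (-5 + 3)**2) = -15 + (-31 + (-2)**2) = -15 + (-31 + 4) = -15 - 27 = -42)
O**2 = (-42)**2 = 1764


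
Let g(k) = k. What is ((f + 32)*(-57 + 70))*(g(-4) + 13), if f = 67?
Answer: 11583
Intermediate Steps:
((f + 32)*(-57 + 70))*(g(-4) + 13) = ((67 + 32)*(-57 + 70))*(-4 + 13) = (99*13)*9 = 1287*9 = 11583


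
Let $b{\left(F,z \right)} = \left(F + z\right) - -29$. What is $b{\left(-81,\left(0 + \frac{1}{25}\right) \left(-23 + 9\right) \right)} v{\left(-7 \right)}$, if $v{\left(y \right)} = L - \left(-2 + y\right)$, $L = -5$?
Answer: $- \frac{5256}{25} \approx -210.24$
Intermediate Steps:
$b{\left(F,z \right)} = 29 + F + z$ ($b{\left(F,z \right)} = \left(F + z\right) + 29 = 29 + F + z$)
$v{\left(y \right)} = -3 - y$ ($v{\left(y \right)} = -5 - \left(-2 + y\right) = -3 - y$)
$b{\left(-81,\left(0 + \frac{1}{25}\right) \left(-23 + 9\right) \right)} v{\left(-7 \right)} = \left(29 - 81 + \left(0 + \frac{1}{25}\right) \left(-23 + 9\right)\right) \left(-3 - -7\right) = \left(29 - 81 + \left(0 + \frac{1}{25}\right) \left(-14\right)\right) \left(-3 + 7\right) = \left(29 - 81 + \frac{1}{25} \left(-14\right)\right) 4 = \left(29 - 81 - \frac{14}{25}\right) 4 = \left(- \frac{1314}{25}\right) 4 = - \frac{5256}{25}$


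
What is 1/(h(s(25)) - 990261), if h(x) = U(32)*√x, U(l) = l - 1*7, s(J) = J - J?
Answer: -1/990261 ≈ -1.0098e-6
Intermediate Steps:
s(J) = 0
U(l) = -7 + l (U(l) = l - 7 = -7 + l)
h(x) = 25*√x (h(x) = (-7 + 32)*√x = 25*√x)
1/(h(s(25)) - 990261) = 1/(25*√0 - 990261) = 1/(25*0 - 990261) = 1/(0 - 990261) = 1/(-990261) = -1/990261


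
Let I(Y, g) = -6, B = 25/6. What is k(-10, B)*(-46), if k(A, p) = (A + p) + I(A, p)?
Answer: 1633/3 ≈ 544.33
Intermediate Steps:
B = 25/6 (B = 25*(⅙) = 25/6 ≈ 4.1667)
k(A, p) = -6 + A + p (k(A, p) = (A + p) - 6 = -6 + A + p)
k(-10, B)*(-46) = (-6 - 10 + 25/6)*(-46) = -71/6*(-46) = 1633/3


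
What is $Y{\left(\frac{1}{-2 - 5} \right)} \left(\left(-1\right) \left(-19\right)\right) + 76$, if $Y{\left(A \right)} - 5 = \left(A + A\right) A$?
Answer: $\frac{8417}{49} \approx 171.78$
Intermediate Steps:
$Y{\left(A \right)} = 5 + 2 A^{2}$ ($Y{\left(A \right)} = 5 + \left(A + A\right) A = 5 + 2 A A = 5 + 2 A^{2}$)
$Y{\left(\frac{1}{-2 - 5} \right)} \left(\left(-1\right) \left(-19\right)\right) + 76 = \left(5 + 2 \left(\frac{1}{-2 - 5}\right)^{2}\right) \left(\left(-1\right) \left(-19\right)\right) + 76 = \left(5 + 2 \left(\frac{1}{-7}\right)^{2}\right) 19 + 76 = \left(5 + 2 \left(- \frac{1}{7}\right)^{2}\right) 19 + 76 = \left(5 + 2 \cdot \frac{1}{49}\right) 19 + 76 = \left(5 + \frac{2}{49}\right) 19 + 76 = \frac{247}{49} \cdot 19 + 76 = \frac{4693}{49} + 76 = \frac{8417}{49}$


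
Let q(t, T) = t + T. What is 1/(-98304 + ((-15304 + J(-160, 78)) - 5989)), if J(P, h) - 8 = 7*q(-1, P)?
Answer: -1/120716 ≈ -8.2839e-6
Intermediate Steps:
q(t, T) = T + t
J(P, h) = 1 + 7*P (J(P, h) = 8 + 7*(P - 1) = 8 + 7*(-1 + P) = 8 + (-7 + 7*P) = 1 + 7*P)
1/(-98304 + ((-15304 + J(-160, 78)) - 5989)) = 1/(-98304 + ((-15304 + (1 + 7*(-160))) - 5989)) = 1/(-98304 + ((-15304 + (1 - 1120)) - 5989)) = 1/(-98304 + ((-15304 - 1119) - 5989)) = 1/(-98304 + (-16423 - 5989)) = 1/(-98304 - 22412) = 1/(-120716) = -1/120716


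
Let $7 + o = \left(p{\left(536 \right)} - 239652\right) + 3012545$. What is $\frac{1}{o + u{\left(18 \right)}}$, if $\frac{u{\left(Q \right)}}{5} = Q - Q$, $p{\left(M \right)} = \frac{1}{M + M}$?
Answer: $\frac{1072}{2972533793} \approx 3.6064 \cdot 10^{-7}$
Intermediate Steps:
$p{\left(M \right)} = \frac{1}{2 M}$
$o = \frac{2972533793}{1072}$ ($o = -7 + \left(\left(\frac{1}{2 \cdot 536} - 239652\right) + 3012545\right) = -7 + \left(\left(\frac{1}{2} \cdot \frac{1}{536} - 239652\right) + 3012545\right) = -7 + \left(\left(\frac{1}{1072} - 239652\right) + 3012545\right) = -7 + \left(- \frac{256906943}{1072} + 3012545\right) = -7 + \frac{2972541297}{1072} = \frac{2972533793}{1072} \approx 2.7729 \cdot 10^{6}$)
$u{\left(Q \right)} = 0$ ($u{\left(Q \right)} = 5 \left(Q - Q\right) = 5 \cdot 0 = 0$)
$\frac{1}{o + u{\left(18 \right)}} = \frac{1}{\frac{2972533793}{1072} + 0} = \frac{1}{\frac{2972533793}{1072}} = \frac{1072}{2972533793}$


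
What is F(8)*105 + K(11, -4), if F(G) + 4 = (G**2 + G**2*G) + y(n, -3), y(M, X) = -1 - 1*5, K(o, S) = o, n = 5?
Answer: 59441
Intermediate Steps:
y(M, X) = -6 (y(M, X) = -1 - 5 = -6)
F(G) = -10 + G**2 + G**3 (F(G) = -4 + ((G**2 + G**2*G) - 6) = -4 + ((G**2 + G**3) - 6) = -4 + (-6 + G**2 + G**3) = -10 + G**2 + G**3)
F(8)*105 + K(11, -4) = (-10 + 8**2 + 8**3)*105 + 11 = (-10 + 64 + 512)*105 + 11 = 566*105 + 11 = 59430 + 11 = 59441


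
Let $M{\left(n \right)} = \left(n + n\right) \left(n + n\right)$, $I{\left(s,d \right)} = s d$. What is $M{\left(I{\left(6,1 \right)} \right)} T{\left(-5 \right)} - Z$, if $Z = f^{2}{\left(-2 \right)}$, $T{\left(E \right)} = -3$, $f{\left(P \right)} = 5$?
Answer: $-457$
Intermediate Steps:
$I{\left(s,d \right)} = d s$
$M{\left(n \right)} = 4 n^{2}$ ($M{\left(n \right)} = 2 n 2 n = 4 n^{2}$)
$Z = 25$ ($Z = 5^{2} = 25$)
$M{\left(I{\left(6,1 \right)} \right)} T{\left(-5 \right)} - Z = 4 \left(1 \cdot 6\right)^{2} \left(-3\right) - 25 = 4 \cdot 6^{2} \left(-3\right) - 25 = 4 \cdot 36 \left(-3\right) - 25 = 144 \left(-3\right) - 25 = -432 - 25 = -457$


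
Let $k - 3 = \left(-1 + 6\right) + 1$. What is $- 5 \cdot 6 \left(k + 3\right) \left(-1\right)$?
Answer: $360$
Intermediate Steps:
$k = 9$ ($k = 3 + \left(\left(-1 + 6\right) + 1\right) = 3 + \left(5 + 1\right) = 3 + 6 = 9$)
$- 5 \cdot 6 \left(k + 3\right) \left(-1\right) = - 5 \cdot 6 \left(9 + 3\right) \left(-1\right) = - 5 \cdot 6 \cdot 12 \left(-1\right) = \left(-5\right) 72 \left(-1\right) = \left(-360\right) \left(-1\right) = 360$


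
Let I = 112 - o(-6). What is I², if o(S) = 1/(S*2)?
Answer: 1809025/144 ≈ 12563.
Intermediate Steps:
o(S) = 1/(2*S)
I = 1345/12 (I = 112 - 1/(2*(-6)) = 112 - (-1)/(2*6) = 112 - 1*(-1/12) = 112 + 1/12 = 1345/12 ≈ 112.08)
I² = (1345/12)² = 1809025/144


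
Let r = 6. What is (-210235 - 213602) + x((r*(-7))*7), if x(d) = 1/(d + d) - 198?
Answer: -249332581/588 ≈ -4.2404e+5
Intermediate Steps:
x(d) = -198 + 1/(2*d) (x(d) = 1/(2*d) - 198 = -198 + 1/(2*d))
(-210235 - 213602) + x((r*(-7))*7) = (-210235 - 213602) + (-198 + 1/(2*(((6*(-7))*7)))) = -423837 + (-198 + 1/(2*((-42*7)))) = -423837 + (-198 + (½)/(-294)) = -423837 + (-198 + (½)*(-1/294)) = -423837 + (-198 - 1/588) = -423837 - 116425/588 = -249332581/588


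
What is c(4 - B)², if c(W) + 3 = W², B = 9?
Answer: 484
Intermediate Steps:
c(W) = -3 + W²
c(4 - B)² = (-3 + (4 - 1*9)²)² = (-3 + (4 - 9)²)² = (-3 + (-5)²)² = (-3 + 25)² = 22² = 484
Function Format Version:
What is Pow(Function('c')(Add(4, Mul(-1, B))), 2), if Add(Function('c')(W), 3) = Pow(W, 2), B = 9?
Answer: 484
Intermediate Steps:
Function('c')(W) = Add(-3, Pow(W, 2))
Pow(Function('c')(Add(4, Mul(-1, B))), 2) = Pow(Add(-3, Pow(Add(4, Mul(-1, 9)), 2)), 2) = Pow(Add(-3, Pow(Add(4, -9), 2)), 2) = Pow(Add(-3, Pow(-5, 2)), 2) = Pow(Add(-3, 25), 2) = Pow(22, 2) = 484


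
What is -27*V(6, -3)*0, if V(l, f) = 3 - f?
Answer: 0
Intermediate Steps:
-27*V(6, -3)*0 = -27*(3 - 1*(-3))*0 = -27*(3 + 3)*0 = -27*6*0 = -162*0 = 0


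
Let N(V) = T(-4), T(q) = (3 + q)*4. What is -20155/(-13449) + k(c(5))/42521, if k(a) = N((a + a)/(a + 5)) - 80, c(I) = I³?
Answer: 855881039/571864929 ≈ 1.4966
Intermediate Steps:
T(q) = 12 + 4*q
N(V) = -4 (N(V) = 12 + 4*(-4) = 12 - 16 = -4)
k(a) = -84 (k(a) = -4 - 80 = -84)
-20155/(-13449) + k(c(5))/42521 = -20155/(-13449) - 84/42521 = -20155*(-1/13449) - 84*1/42521 = 20155/13449 - 84/42521 = 855881039/571864929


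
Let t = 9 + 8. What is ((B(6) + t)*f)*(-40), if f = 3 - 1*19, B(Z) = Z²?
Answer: 33920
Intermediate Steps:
t = 17
f = -16 (f = 3 - 19 = -16)
((B(6) + t)*f)*(-40) = ((6² + 17)*(-16))*(-40) = ((36 + 17)*(-16))*(-40) = (53*(-16))*(-40) = -848*(-40) = 33920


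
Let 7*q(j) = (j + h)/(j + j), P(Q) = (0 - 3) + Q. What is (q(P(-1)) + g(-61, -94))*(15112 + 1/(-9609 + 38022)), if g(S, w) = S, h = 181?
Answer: -1542752484401/1591128 ≈ -9.6960e+5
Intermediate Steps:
P(Q) = -3 + Q
q(j) = (181 + j)/(14*j) (q(j) = ((j + 181)/(j + j))/7 = ((181 + j)/((2*j)))/7 = ((181 + j)*(1/(2*j)))/7 = ((181 + j)/(2*j))/7 = (181 + j)/(14*j))
(q(P(-1)) + g(-61, -94))*(15112 + 1/(-9609 + 38022)) = ((181 + (-3 - 1))/(14*(-3 - 1)) - 61)*(15112 + 1/(-9609 + 38022)) = ((1/14)*(181 - 4)/(-4) - 61)*(15112 + 1/28413) = ((1/14)*(-¼)*177 - 61)*(15112 + 1/28413) = (-177/56 - 61)*(429377257/28413) = -3593/56*429377257/28413 = -1542752484401/1591128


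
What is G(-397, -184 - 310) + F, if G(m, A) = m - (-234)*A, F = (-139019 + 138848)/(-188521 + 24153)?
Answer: -19065537253/164368 ≈ -1.1599e+5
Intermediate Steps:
F = 171/164368 (F = -171/(-164368) = -171*(-1/164368) = 171/164368 ≈ 0.0010403)
G(m, A) = m + 234*A
G(-397, -184 - 310) + F = (-397 + 234*(-184 - 310)) + 171/164368 = (-397 + 234*(-494)) + 171/164368 = (-397 - 115596) + 171/164368 = -115993 + 171/164368 = -19065537253/164368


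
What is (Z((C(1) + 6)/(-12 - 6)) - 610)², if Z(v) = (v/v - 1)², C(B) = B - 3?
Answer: 372100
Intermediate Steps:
C(B) = -3 + B
Z(v) = 0 (Z(v) = (1 - 1)² = 0² = 0)
(Z((C(1) + 6)/(-12 - 6)) - 610)² = (0 - 610)² = (-610)² = 372100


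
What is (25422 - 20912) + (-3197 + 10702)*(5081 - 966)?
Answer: 30887585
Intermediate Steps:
(25422 - 20912) + (-3197 + 10702)*(5081 - 966) = 4510 + 7505*4115 = 4510 + 30883075 = 30887585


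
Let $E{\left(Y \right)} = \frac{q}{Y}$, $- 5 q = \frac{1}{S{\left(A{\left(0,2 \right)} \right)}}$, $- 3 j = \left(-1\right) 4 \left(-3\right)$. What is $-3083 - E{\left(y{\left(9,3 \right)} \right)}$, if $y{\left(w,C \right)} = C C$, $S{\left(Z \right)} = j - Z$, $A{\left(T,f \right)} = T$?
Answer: $- \frac{554941}{180} \approx -3083.0$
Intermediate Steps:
$j = -4$ ($j = - \frac{\left(-1\right) 4 \left(-3\right)}{3} = - \frac{\left(-4\right) \left(-3\right)}{3} = \left(- \frac{1}{3}\right) 12 = -4$)
$S{\left(Z \right)} = -4 - Z$
$q = \frac{1}{20}$ ($q = - \frac{1}{5 \left(-4 - 0\right)} = - \frac{1}{5 \left(-4 + 0\right)} = - \frac{1}{5 \left(-4\right)} = \left(- \frac{1}{5}\right) \left(- \frac{1}{4}\right) = \frac{1}{20} \approx 0.05$)
$y{\left(w,C \right)} = C^{2}$
$E{\left(Y \right)} = \frac{1}{20 Y}$
$-3083 - E{\left(y{\left(9,3 \right)} \right)} = -3083 - \frac{1}{20 \cdot 3^{2}} = -3083 - \frac{1}{20 \cdot 9} = -3083 - \frac{1}{20} \cdot \frac{1}{9} = -3083 - \frac{1}{180} = - \frac{554941}{180}$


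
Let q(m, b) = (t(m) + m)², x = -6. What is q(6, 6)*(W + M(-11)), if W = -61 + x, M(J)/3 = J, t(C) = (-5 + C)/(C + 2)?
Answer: -60025/16 ≈ -3751.6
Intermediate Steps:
t(C) = (-5 + C)/(2 + C)
M(J) = 3*J
W = -67 (W = -61 - 6 = -67)
q(m, b) = (m + (-5 + m)/(2 + m))² (q(m, b) = ((-5 + m)/(2 + m) + m)² = (m + (-5 + m)/(2 + m))²)
q(6, 6)*(W + M(-11)) = ((-5 + 6 + 6*(2 + 6))²/(2 + 6)²)*(-67 + 3*(-11)) = ((-5 + 6 + 6*8)²/8²)*(-67 - 33) = ((-5 + 6 + 48)²/64)*(-100) = ((1/64)*49²)*(-100) = ((1/64)*2401)*(-100) = (2401/64)*(-100) = -60025/16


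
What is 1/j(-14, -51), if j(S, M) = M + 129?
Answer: 1/78 ≈ 0.012821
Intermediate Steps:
j(S, M) = 129 + M
1/j(-14, -51) = 1/(129 - 51) = 1/78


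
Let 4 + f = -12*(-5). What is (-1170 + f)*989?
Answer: -1101746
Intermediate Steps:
f = 56 (f = -4 - 12*(-5) = -4 + 60 = 56)
(-1170 + f)*989 = (-1170 + 56)*989 = -1114*989 = -1101746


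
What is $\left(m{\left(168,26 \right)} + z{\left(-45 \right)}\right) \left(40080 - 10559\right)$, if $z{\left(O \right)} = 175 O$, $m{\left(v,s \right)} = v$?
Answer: $-227518347$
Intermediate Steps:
$\left(m{\left(168,26 \right)} + z{\left(-45 \right)}\right) \left(40080 - 10559\right) = \left(168 + 175 \left(-45\right)\right) \left(40080 - 10559\right) = \left(168 - 7875\right) 29521 = \left(-7707\right) 29521 = -227518347$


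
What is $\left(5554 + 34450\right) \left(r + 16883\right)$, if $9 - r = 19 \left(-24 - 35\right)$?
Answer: $720592052$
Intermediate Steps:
$r = 1130$ ($r = 9 - 19 \left(-24 - 35\right) = 9 - 19 \left(-59\right) = 9 - -1121 = 9 + 1121 = 1130$)
$\left(5554 + 34450\right) \left(r + 16883\right) = \left(5554 + 34450\right) \left(1130 + 16883\right) = 40004 \cdot 18013 = 720592052$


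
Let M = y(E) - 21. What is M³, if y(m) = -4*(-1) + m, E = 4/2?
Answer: -3375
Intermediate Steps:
E = 2 (E = 4*(½) = 2)
y(m) = 4 + m
M = -15 (M = (4 + 2) - 21 = 6 - 21 = -15)
M³ = (-15)³ = -3375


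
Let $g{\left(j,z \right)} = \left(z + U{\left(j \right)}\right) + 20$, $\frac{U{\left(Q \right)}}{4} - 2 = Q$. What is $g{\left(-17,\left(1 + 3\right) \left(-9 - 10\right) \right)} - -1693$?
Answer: $1577$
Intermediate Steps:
$U{\left(Q \right)} = 8 + 4 Q$
$g{\left(j,z \right)} = 28 + z + 4 j$ ($g{\left(j,z \right)} = \left(z + \left(8 + 4 j\right)\right) + 20 = \left(8 + z + 4 j\right) + 20 = 28 + z + 4 j$)
$g{\left(-17,\left(1 + 3\right) \left(-9 - 10\right) \right)} - -1693 = \left(28 + \left(1 + 3\right) \left(-9 - 10\right) + 4 \left(-17\right)\right) - -1693 = \left(28 + 4 \left(-19\right) - 68\right) + 1693 = \left(28 - 76 - 68\right) + 1693 = -116 + 1693 = 1577$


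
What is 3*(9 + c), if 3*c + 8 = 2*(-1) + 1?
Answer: 18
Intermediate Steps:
c = -3 (c = -8/3 + (2*(-1) + 1)/3 = -8/3 + (-2 + 1)/3 = -8/3 + (⅓)*(-1) = -8/3 - ⅓ = -3)
3*(9 + c) = 3*(9 - 3) = 3*6 = 18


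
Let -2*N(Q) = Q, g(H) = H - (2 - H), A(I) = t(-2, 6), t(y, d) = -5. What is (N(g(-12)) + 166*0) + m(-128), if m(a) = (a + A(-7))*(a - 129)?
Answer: 34194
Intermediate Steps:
A(I) = -5
g(H) = -2 + 2*H (g(H) = H + (-2 + H) = -2 + 2*H)
N(Q) = -Q/2
m(a) = (-129 + a)*(-5 + a) (m(a) = (a - 5)*(a - 129) = (-5 + a)*(-129 + a) = (-129 + a)*(-5 + a))
(N(g(-12)) + 166*0) + m(-128) = (-(-2 + 2*(-12))/2 + 166*0) + (645 + (-128)**2 - 134*(-128)) = (-(-2 - 24)/2 + 0) + (645 + 16384 + 17152) = (-1/2*(-26) + 0) + 34181 = (13 + 0) + 34181 = 13 + 34181 = 34194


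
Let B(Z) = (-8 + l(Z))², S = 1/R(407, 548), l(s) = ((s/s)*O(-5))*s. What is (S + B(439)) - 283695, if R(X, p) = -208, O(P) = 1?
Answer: -20370273/208 ≈ -97934.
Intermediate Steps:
l(s) = s (l(s) = ((s/s)*1)*s = (1*1)*s = 1*s = s)
S = -1/208 (S = 1/(-208) = -1/208 ≈ -0.0048077)
B(Z) = (-8 + Z)²
(S + B(439)) - 283695 = (-1/208 + (-8 + 439)²) - 283695 = (-1/208 + 431²) - 283695 = (-1/208 + 185761) - 283695 = 38638287/208 - 283695 = -20370273/208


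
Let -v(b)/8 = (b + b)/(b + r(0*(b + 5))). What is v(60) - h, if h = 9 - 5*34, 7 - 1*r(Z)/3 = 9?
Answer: 1289/9 ≈ 143.22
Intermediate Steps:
r(Z) = -6 (r(Z) = 21 - 3*9 = 21 - 27 = -6)
v(b) = -16*b/(-6 + b) (v(b) = -8*(b + b)/(b - 6) = -8*2*b/(-6 + b) = -16*b/(-6 + b))
h = -161 (h = 9 - 170 = -161)
v(60) - h = -16*60/(-6 + 60) - 1*(-161) = -16*60/54 + 161 = -16*60*1/54 + 161 = -160/9 + 161 = 1289/9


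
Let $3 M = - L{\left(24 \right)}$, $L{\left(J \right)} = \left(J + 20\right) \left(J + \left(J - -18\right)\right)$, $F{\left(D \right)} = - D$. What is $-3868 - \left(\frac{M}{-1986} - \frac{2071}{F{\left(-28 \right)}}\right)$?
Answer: $- \frac{105502921}{27804} \approx -3794.5$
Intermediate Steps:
$L{\left(J \right)} = \left(18 + 2 J\right) \left(20 + J\right)$ ($L{\left(J \right)} = \left(20 + J\right) \left(J + \left(J + 18\right)\right) = \left(20 + J\right) \left(J + \left(18 + J\right)\right) = \left(20 + J\right) \left(18 + 2 J\right) = \left(18 + 2 J\right) \left(20 + J\right)$)
$M = -968$ ($M = \frac{\left(-1\right) \left(360 + 2 \cdot 24^{2} + 58 \cdot 24\right)}{3} = \frac{\left(-1\right) \left(360 + 2 \cdot 576 + 1392\right)}{3} = \frac{\left(-1\right) \left(360 + 1152 + 1392\right)}{3} = \frac{\left(-1\right) 2904}{3} = \frac{1}{3} \left(-2904\right) = -968$)
$-3868 - \left(\frac{M}{-1986} - \frac{2071}{F{\left(-28 \right)}}\right) = -3868 - \left(- \frac{968}{-1986} - \frac{2071}{\left(-1\right) \left(-28\right)}\right) = -3868 - \left(\left(-968\right) \left(- \frac{1}{1986}\right) - \frac{2071}{28}\right) = -3868 - \left(\frac{484}{993} - \frac{2071}{28}\right) = -3868 - - \frac{2042951}{27804} = -3868 + \frac{2042951}{27804} = - \frac{105502921}{27804}$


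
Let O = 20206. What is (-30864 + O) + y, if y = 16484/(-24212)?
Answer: -64516995/6053 ≈ -10659.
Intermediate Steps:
y = -4121/6053 (y = 16484*(-1/24212) = -4121/6053 ≈ -0.68082)
(-30864 + O) + y = (-30864 + 20206) - 4121/6053 = -10658 - 4121/6053 = -64516995/6053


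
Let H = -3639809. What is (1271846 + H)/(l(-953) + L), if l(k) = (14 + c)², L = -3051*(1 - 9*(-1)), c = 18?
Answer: 2367963/29486 ≈ 80.308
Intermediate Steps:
L = -30510 (L = -3051*(1 + 9) = -3051*10 = -30510)
l(k) = 1024 (l(k) = (14 + 18)² = 32² = 1024)
(1271846 + H)/(l(-953) + L) = (1271846 - 3639809)/(1024 - 30510) = -2367963/(-29486) = -2367963*(-1/29486) = 2367963/29486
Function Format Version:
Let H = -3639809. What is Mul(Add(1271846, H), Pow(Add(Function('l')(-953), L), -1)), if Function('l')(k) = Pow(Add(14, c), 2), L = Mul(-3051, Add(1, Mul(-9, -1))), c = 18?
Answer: Rational(2367963, 29486) ≈ 80.308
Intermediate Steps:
L = -30510 (L = Mul(-3051, Add(1, 9)) = Mul(-3051, 10) = -30510)
Function('l')(k) = 1024 (Function('l')(k) = Pow(Add(14, 18), 2) = Pow(32, 2) = 1024)
Mul(Add(1271846, H), Pow(Add(Function('l')(-953), L), -1)) = Mul(Add(1271846, -3639809), Pow(Add(1024, -30510), -1)) = Mul(-2367963, Pow(-29486, -1)) = Mul(-2367963, Rational(-1, 29486)) = Rational(2367963, 29486)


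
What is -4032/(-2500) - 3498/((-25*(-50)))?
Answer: -741/625 ≈ -1.1856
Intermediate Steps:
-4032/(-2500) - 3498/((-25*(-50))) = -4032*(-1/2500) - 3498/1250 = 1008/625 - 3498*1/1250 = 1008/625 - 1749/625 = -741/625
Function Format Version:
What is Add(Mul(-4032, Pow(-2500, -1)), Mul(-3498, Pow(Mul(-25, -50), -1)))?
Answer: Rational(-741, 625) ≈ -1.1856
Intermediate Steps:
Add(Mul(-4032, Pow(-2500, -1)), Mul(-3498, Pow(Mul(-25, -50), -1))) = Add(Mul(-4032, Rational(-1, 2500)), Mul(-3498, Pow(1250, -1))) = Add(Rational(1008, 625), Mul(-3498, Rational(1, 1250))) = Add(Rational(1008, 625), Rational(-1749, 625)) = Rational(-741, 625)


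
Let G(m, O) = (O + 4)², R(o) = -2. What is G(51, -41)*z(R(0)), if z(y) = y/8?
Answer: -1369/4 ≈ -342.25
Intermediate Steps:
G(m, O) = (4 + O)²
z(y) = y/8 (z(y) = y*(⅛) = y/8)
G(51, -41)*z(R(0)) = (4 - 41)²*((⅛)*(-2)) = (-37)²*(-¼) = 1369*(-¼) = -1369/4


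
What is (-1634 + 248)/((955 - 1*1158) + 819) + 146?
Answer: 575/4 ≈ 143.75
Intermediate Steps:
(-1634 + 248)/((955 - 1*1158) + 819) + 146 = -1386/((955 - 1158) + 819) + 146 = -1386/(-203 + 819) + 146 = -1386/616 + 146 = -1386*1/616 + 146 = -9/4 + 146 = 575/4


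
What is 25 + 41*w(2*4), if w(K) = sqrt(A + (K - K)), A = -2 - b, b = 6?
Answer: 25 + 82*I*sqrt(2) ≈ 25.0 + 115.97*I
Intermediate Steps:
A = -8 (A = -2 - 1*6 = -2 - 6 = -8)
w(K) = 2*I*sqrt(2) (w(K) = sqrt(-8 + (K - K)) = sqrt(-8 + 0) = sqrt(-8) = 2*I*sqrt(2))
25 + 41*w(2*4) = 25 + 41*(2*I*sqrt(2)) = 25 + 82*I*sqrt(2)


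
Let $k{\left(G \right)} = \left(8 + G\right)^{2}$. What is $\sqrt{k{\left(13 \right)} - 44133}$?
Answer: $2 i \sqrt{10923} \approx 209.03 i$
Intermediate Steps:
$\sqrt{k{\left(13 \right)} - 44133} = \sqrt{\left(8 + 13\right)^{2} - 44133} = \sqrt{21^{2} - 44133} = \sqrt{441 - 44133} = \sqrt{-43692} = 2 i \sqrt{10923}$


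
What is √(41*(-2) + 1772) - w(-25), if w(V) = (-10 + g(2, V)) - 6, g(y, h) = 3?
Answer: 13 + 13*√10 ≈ 54.110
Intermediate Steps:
w(V) = -13 (w(V) = (-10 + 3) - 6 = -7 - 6 = -13)
√(41*(-2) + 1772) - w(-25) = √(41*(-2) + 1772) - 1*(-13) = √(-82 + 1772) + 13 = √1690 + 13 = 13*√10 + 13 = 13 + 13*√10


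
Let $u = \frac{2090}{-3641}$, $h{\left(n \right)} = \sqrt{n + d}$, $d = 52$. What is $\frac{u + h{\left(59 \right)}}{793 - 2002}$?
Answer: $\frac{190}{400179} - \frac{\sqrt{111}}{1209} \approx -0.0082396$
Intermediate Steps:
$h{\left(n \right)} = \sqrt{52 + n}$ ($h{\left(n \right)} = \sqrt{n + 52} = \sqrt{52 + n}$)
$u = - \frac{190}{331}$ ($u = 2090 \left(- \frac{1}{3641}\right) = - \frac{190}{331} \approx -0.57402$)
$\frac{u + h{\left(59 \right)}}{793 - 2002} = \frac{- \frac{190}{331} + \sqrt{52 + 59}}{793 - 2002} = \frac{- \frac{190}{331} + \sqrt{111}}{-1209} = \left(- \frac{190}{331} + \sqrt{111}\right) \left(- \frac{1}{1209}\right) = \frac{190}{400179} - \frac{\sqrt{111}}{1209}$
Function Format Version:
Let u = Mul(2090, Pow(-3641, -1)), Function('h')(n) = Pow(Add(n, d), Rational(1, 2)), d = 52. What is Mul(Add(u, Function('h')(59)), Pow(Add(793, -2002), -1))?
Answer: Add(Rational(190, 400179), Mul(Rational(-1, 1209), Pow(111, Rational(1, 2)))) ≈ -0.0082396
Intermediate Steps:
Function('h')(n) = Pow(Add(52, n), Rational(1, 2)) (Function('h')(n) = Pow(Add(n, 52), Rational(1, 2)) = Pow(Add(52, n), Rational(1, 2)))
u = Rational(-190, 331) (u = Mul(2090, Rational(-1, 3641)) = Rational(-190, 331) ≈ -0.57402)
Mul(Add(u, Function('h')(59)), Pow(Add(793, -2002), -1)) = Mul(Add(Rational(-190, 331), Pow(Add(52, 59), Rational(1, 2))), Pow(Add(793, -2002), -1)) = Mul(Add(Rational(-190, 331), Pow(111, Rational(1, 2))), Pow(-1209, -1)) = Mul(Add(Rational(-190, 331), Pow(111, Rational(1, 2))), Rational(-1, 1209)) = Add(Rational(190, 400179), Mul(Rational(-1, 1209), Pow(111, Rational(1, 2))))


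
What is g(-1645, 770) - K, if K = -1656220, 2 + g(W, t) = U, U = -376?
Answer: 1655842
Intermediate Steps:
g(W, t) = -378 (g(W, t) = -2 - 376 = -378)
g(-1645, 770) - K = -378 - 1*(-1656220) = -378 + 1656220 = 1655842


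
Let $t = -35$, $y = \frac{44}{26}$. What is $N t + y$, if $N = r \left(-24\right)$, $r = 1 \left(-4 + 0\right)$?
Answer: $- \frac{43658}{13} \approx -3358.3$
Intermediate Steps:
$y = \frac{22}{13}$ ($y = 44 \cdot \frac{1}{26} = \frac{22}{13} \approx 1.6923$)
$r = -4$ ($r = 1 \left(-4\right) = -4$)
$N = 96$ ($N = \left(-4\right) \left(-24\right) = 96$)
$N t + y = 96 \left(-35\right) + \frac{22}{13} = -3360 + \frac{22}{13} = - \frac{43658}{13}$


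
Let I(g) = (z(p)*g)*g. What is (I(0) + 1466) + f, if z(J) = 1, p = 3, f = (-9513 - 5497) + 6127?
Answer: -7417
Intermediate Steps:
f = -8883 (f = -15010 + 6127 = -8883)
I(g) = g**2 (I(g) = (1*g)*g = g*g = g**2)
(I(0) + 1466) + f = (0**2 + 1466) - 8883 = (0 + 1466) - 8883 = 1466 - 8883 = -7417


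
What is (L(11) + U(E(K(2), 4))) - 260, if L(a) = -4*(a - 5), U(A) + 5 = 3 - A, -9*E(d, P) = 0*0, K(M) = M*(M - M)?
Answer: -286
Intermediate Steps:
K(M) = 0 (K(M) = M*0 = 0)
E(d, P) = 0 (E(d, P) = -0*0 = -⅑*0 = 0)
U(A) = -2 - A (U(A) = -5 + (3 - A) = -2 - A)
L(a) = 20 - 4*a (L(a) = -4*(-5 + a) = 20 - 4*a)
(L(11) + U(E(K(2), 4))) - 260 = ((20 - 4*11) + (-2 - 1*0)) - 260 = ((20 - 44) + (-2 + 0)) - 260 = (-24 - 2) - 260 = -26 - 260 = -286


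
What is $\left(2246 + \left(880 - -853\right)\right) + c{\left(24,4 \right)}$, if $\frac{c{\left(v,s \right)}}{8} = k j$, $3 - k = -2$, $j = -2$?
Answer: $3899$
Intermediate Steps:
$k = 5$ ($k = 3 - -2 = 3 + 2 = 5$)
$c{\left(v,s \right)} = -80$ ($c{\left(v,s \right)} = 8 \cdot 5 \left(-2\right) = 8 \left(-10\right) = -80$)
$\left(2246 + \left(880 - -853\right)\right) + c{\left(24,4 \right)} = \left(2246 + \left(880 - -853\right)\right) - 80 = \left(2246 + \left(880 + 853\right)\right) - 80 = \left(2246 + 1733\right) - 80 = 3979 - 80 = 3899$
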